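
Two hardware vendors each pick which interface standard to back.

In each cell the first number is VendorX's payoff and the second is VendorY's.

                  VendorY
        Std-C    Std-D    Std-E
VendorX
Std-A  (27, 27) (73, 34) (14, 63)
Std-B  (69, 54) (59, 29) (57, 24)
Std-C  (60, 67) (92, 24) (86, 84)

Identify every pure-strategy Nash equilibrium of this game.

VendorX against Std-C: payoffs 27, 69, 60 → best response Std-B.
VendorX against Std-D: payoffs 73, 59, 92 → best response Std-C.
VendorX against Std-E: payoffs 14, 57, 86 → best response Std-C.
VendorY against Std-A: payoffs 27, 34, 63 → best response Std-E.
VendorY against Std-B: payoffs 54, 29, 24 → best response Std-C.
VendorY against Std-C: payoffs 67, 24, 84 → best response Std-E.
Mutual best responses: (Std-B, Std-C); (Std-C, Std-E).

(Std-B, Std-C); (Std-C, Std-E)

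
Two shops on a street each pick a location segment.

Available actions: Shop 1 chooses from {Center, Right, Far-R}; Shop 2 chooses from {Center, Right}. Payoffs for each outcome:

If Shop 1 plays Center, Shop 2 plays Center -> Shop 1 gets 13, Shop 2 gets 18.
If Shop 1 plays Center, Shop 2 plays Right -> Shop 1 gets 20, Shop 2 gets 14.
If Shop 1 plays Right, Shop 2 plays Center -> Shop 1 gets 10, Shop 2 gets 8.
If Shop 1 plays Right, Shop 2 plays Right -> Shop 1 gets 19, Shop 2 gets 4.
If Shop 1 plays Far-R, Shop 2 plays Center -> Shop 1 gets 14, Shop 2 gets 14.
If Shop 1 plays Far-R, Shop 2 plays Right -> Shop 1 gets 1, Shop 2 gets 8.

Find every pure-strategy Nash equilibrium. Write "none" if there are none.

(Center, Center): Shop 1 can switch to Far-R (13 → 14). Not NE.
(Center, Right): Shop 2 can switch to Center (14 → 18). Not NE.
(Right, Center): Shop 1 can switch to Center (10 → 13). Not NE.
(Right, Right): Shop 1 can switch to Center (19 → 20). Not NE.
(Far-R, Center): Shop 1 gets 14, best alternative 13; Shop 2 gets 14, best alternative 8. No profitable deviation — NE.
(Far-R, Right): Shop 1 can switch to Center (1 → 20). Not NE.

Pure NE: (Far-R, Center)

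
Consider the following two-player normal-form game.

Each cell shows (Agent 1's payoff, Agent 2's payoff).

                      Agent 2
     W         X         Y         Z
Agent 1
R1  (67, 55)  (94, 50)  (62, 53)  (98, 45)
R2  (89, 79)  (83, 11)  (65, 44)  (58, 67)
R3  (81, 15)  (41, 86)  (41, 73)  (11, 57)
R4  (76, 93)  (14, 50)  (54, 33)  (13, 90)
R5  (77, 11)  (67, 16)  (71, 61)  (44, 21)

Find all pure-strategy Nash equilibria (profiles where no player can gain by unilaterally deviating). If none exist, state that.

Check each profile: it is a Nash equilibrium iff no player can strictly gain by switching unilaterally.
(R1, W): Agent 1 can switch to R2 (67 → 89). Not NE.
(R1, X): Agent 2 can switch to W (50 → 55). Not NE.
(R1, Y): Agent 1 can switch to R2 (62 → 65). Not NE.
(R1, Z): Agent 2 can switch to W (45 → 55). Not NE.
(R2, W): Agent 1 gets 89, best alternative 81; Agent 2 gets 79, best alternative 67. No profitable deviation — NE.
(R2, X): Agent 1 can switch to R1 (83 → 94). Not NE.
(R2, Y): Agent 1 can switch to R5 (65 → 71). Not NE.
(R2, Z): Agent 1 can switch to R1 (58 → 98). Not NE.
(R3, W): Agent 1 can switch to R2 (81 → 89). Not NE.
(R3, X): Agent 1 can switch to R1 (41 → 94). Not NE.
(R3, Y): Agent 1 can switch to R1 (41 → 62). Not NE.
(R3, Z): Agent 1 can switch to R1 (11 → 98). Not NE.
(R4, W): Agent 1 can switch to R2 (76 → 89). Not NE.
(R5, Y): Agent 1 gets 71, best alternative 65; Agent 2 gets 61, best alternative 21. No profitable deviation — NE.
(The remaining 6 profiles each have a profitable deviation by the same check.)

(R2, W); (R5, Y)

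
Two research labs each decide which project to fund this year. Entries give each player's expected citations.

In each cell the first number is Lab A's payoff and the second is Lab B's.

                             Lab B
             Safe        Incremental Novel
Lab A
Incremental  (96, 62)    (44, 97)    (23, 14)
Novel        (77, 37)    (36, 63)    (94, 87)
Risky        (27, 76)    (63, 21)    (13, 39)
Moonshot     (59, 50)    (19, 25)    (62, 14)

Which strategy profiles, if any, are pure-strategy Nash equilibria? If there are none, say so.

Pure NE: (Novel, Novel)

(Incremental, Safe): Lab B can switch to Incremental (62 → 97). Not NE.
(Incremental, Incremental): Lab A can switch to Risky (44 → 63). Not NE.
(Incremental, Novel): Lab A can switch to Novel (23 → 94). Not NE.
(Novel, Safe): Lab A can switch to Incremental (77 → 96). Not NE.
(Novel, Incremental): Lab A can switch to Incremental (36 → 44). Not NE.
(Novel, Novel): Lab A gets 94, best alternative 62; Lab B gets 87, best alternative 63. No profitable deviation — NE.
(Risky, Safe): Lab A can switch to Incremental (27 → 96). Not NE.
(Risky, Incremental): Lab B can switch to Safe (21 → 76). Not NE.
(Risky, Novel): Lab A can switch to Incremental (13 → 23). Not NE.
(Moonshot, Safe): Lab A can switch to Incremental (59 → 96). Not NE.
(Moonshot, Incremental): Lab A can switch to Incremental (19 → 44). Not NE.
(The remaining 1 profile has a profitable deviation by the same check.)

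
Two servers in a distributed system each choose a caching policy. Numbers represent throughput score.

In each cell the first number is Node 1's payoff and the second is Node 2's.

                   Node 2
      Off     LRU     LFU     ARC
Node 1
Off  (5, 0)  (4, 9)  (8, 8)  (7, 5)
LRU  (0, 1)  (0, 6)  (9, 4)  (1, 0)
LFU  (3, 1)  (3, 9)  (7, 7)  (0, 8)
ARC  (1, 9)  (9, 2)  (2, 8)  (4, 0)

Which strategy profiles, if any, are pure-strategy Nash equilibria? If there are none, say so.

For each strategy profile, look for a profitable unilateral deviation.
(Off, Off): Node 2 can switch to LRU (0 → 9). Not NE.
(Off, LRU): Node 1 can switch to ARC (4 → 9). Not NE.
(Off, LFU): Node 1 can switch to LRU (8 → 9). Not NE.
(Off, ARC): Node 2 can switch to LRU (5 → 9). Not NE.
(LRU, Off): Node 1 can switch to Off (0 → 5). Not NE.
(LRU, LRU): Node 1 can switch to Off (0 → 4). Not NE.
(The remaining 10 profiles each have a profitable deviation by the same check.)

No pure-strategy Nash equilibrium.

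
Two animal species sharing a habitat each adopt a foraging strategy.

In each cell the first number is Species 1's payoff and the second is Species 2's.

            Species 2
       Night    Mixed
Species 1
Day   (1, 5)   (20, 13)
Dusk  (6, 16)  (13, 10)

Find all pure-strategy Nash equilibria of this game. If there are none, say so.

Pure-strategy Nash equilibria: (Day, Mixed); (Dusk, Night)

Species 1 against Night: payoffs 1, 6 → best response Dusk.
Species 1 against Mixed: payoffs 20, 13 → best response Day.
Species 2 against Day: payoffs 5, 13 → best response Mixed.
Species 2 against Dusk: payoffs 16, 10 → best response Night.
Mutual best responses: (Day, Mixed); (Dusk, Night).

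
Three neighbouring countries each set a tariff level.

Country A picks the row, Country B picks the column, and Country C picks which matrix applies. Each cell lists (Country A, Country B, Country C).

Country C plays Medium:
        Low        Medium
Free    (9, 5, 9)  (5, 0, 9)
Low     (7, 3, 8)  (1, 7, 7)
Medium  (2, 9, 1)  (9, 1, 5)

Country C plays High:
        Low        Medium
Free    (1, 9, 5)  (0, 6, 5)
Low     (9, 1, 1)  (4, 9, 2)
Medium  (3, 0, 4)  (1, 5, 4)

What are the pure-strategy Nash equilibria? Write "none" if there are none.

The unique pure-strategy Nash equilibrium is (Free, Low, Medium).

Check each profile: it is a Nash equilibrium iff no player can strictly gain by switching unilaterally.
(Free, Low, Medium): Country A gets 9, best alternative 7; Country B gets 5, best alternative 0; Country C gets 9, best alternative 5. No profitable deviation — NE.
(Free, Low, High): Country A can switch to Low (1 → 9). Not NE.
(Free, Medium, Medium): Country A can switch to Medium (5 → 9). Not NE.
(Free, Medium, High): Country A can switch to Low (0 → 4). Not NE.
(Low, Low, Medium): Country A can switch to Free (7 → 9). Not NE.
(Low, Low, High): Country B can switch to Medium (1 → 9). Not NE.
(Low, Medium, Medium): Country A can switch to Free (1 → 5). Not NE.
(Low, Medium, High): Country C can switch to Medium (2 → 7). Not NE.
(Medium, Low, Medium): Country A can switch to Free (2 → 9). Not NE.
(Medium, Low, High): Country A can switch to Low (3 → 9). Not NE.
(Medium, Medium, Medium): Country B can switch to Low (1 → 9). Not NE.
(Medium, Medium, High): Country A can switch to Low (1 → 4). Not NE.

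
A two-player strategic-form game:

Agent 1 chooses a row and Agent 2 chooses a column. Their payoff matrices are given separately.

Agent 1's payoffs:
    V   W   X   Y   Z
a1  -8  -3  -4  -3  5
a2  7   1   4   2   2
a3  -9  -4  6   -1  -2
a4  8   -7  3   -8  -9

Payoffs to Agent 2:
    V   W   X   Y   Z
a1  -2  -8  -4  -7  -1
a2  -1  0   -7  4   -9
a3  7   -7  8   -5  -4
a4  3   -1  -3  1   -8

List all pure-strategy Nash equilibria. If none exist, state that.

Agent 1 against V: payoffs -8, 7, -9, 8 → best response a4.
Agent 1 against W: payoffs -3, 1, -4, -7 → best response a2.
Agent 1 against X: payoffs -4, 4, 6, 3 → best response a3.
Agent 1 against Y: payoffs -3, 2, -1, -8 → best response a2.
Agent 1 against Z: payoffs 5, 2, -2, -9 → best response a1.
Agent 2 against a1: payoffs -2, -8, -4, -7, -1 → best response Z.
Agent 2 against a2: payoffs -1, 0, -7, 4, -9 → best response Y.
Agent 2 against a3: payoffs 7, -7, 8, -5, -4 → best response X.
Agent 2 against a4: payoffs 3, -1, -3, 1, -8 → best response V.
Mutual best responses: (a1, Z); (a2, Y); (a3, X); (a4, V).

The pure Nash equilibria are (a1, Z); (a2, Y); (a3, X); (a4, V).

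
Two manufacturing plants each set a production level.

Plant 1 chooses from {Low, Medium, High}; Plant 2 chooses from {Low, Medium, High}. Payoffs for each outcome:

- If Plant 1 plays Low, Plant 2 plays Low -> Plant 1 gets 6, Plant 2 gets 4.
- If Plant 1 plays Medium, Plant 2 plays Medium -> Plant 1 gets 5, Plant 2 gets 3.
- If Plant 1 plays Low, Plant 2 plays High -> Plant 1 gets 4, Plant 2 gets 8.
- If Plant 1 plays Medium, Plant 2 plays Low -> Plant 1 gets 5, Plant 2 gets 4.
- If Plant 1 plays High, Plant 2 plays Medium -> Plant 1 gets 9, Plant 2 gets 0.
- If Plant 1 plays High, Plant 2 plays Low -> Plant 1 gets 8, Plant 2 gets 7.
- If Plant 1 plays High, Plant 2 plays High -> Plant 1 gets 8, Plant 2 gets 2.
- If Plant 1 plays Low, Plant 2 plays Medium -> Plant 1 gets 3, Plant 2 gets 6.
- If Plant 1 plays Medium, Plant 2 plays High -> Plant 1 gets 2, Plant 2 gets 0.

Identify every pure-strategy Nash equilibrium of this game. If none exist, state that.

(Low, Low): Plant 1 can switch to High (6 → 8). Not NE.
(Low, Medium): Plant 1 can switch to Medium (3 → 5). Not NE.
(Low, High): Plant 1 can switch to High (4 → 8). Not NE.
(Medium, Low): Plant 1 can switch to Low (5 → 6). Not NE.
(Medium, Medium): Plant 1 can switch to High (5 → 9). Not NE.
(Medium, High): Plant 1 can switch to Low (2 → 4). Not NE.
(High, Low): Plant 1 gets 8, best alternative 6; Plant 2 gets 7, best alternative 2. No profitable deviation — NE.
(High, Medium): Plant 2 can switch to Low (0 → 7). Not NE.
(High, High): Plant 2 can switch to Low (2 → 7). Not NE.

(High, Low)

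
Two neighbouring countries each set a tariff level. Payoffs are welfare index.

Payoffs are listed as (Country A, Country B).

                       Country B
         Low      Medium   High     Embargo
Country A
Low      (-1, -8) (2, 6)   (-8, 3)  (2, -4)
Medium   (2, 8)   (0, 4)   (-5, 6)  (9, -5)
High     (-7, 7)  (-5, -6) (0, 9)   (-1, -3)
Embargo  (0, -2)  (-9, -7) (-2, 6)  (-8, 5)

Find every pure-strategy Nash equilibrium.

The pure Nash equilibria are (Low, Medium); (Medium, Low); (High, High).

Check each profile: it is a Nash equilibrium iff no player can strictly gain by switching unilaterally.
(Low, Low): Country A can switch to Medium (-1 → 2). Not NE.
(Low, Medium): Country A gets 2, best alternative 0; Country B gets 6, best alternative 3. No profitable deviation — NE.
(Low, High): Country A can switch to Medium (-8 → -5). Not NE.
(Low, Embargo): Country A can switch to Medium (2 → 9). Not NE.
(Medium, Low): Country A gets 2, best alternative 0; Country B gets 8, best alternative 6. No profitable deviation — NE.
(Medium, Medium): Country A can switch to Low (0 → 2). Not NE.
(Medium, High): Country A can switch to High (-5 → 0). Not NE.
(Medium, Embargo): Country B can switch to Low (-5 → 8). Not NE.
(High, High): Country A gets 0, best alternative -2; Country B gets 9, best alternative 7. No profitable deviation — NE.
(The remaining 7 profiles each have a profitable deviation by the same check.)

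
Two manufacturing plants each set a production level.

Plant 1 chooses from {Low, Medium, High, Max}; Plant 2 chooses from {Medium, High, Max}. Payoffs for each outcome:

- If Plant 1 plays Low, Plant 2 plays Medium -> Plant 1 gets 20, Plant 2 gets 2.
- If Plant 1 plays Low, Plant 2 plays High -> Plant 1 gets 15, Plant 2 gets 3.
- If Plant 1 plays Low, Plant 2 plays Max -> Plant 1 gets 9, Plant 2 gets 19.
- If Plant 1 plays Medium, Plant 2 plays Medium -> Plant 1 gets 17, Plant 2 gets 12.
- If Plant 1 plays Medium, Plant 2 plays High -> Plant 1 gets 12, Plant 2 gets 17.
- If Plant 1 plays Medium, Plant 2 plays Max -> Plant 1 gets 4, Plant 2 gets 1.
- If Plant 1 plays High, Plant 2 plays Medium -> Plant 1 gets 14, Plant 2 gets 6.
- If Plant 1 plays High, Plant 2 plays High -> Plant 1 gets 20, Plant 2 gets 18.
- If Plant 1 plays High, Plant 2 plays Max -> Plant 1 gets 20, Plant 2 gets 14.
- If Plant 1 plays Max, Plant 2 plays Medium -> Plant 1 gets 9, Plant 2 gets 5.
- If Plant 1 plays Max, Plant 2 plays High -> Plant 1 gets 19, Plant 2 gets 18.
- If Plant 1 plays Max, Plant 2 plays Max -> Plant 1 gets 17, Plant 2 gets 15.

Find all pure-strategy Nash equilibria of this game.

(High, High)

Plant 1 against Medium: payoffs 20, 17, 14, 9 → best response Low.
Plant 1 against High: payoffs 15, 12, 20, 19 → best response High.
Plant 1 against Max: payoffs 9, 4, 20, 17 → best response High.
Plant 2 against Low: payoffs 2, 3, 19 → best response Max.
Plant 2 against Medium: payoffs 12, 17, 1 → best response High.
Plant 2 against High: payoffs 6, 18, 14 → best response High.
Plant 2 against Max: payoffs 5, 18, 15 → best response High.
Mutual best responses: (High, High).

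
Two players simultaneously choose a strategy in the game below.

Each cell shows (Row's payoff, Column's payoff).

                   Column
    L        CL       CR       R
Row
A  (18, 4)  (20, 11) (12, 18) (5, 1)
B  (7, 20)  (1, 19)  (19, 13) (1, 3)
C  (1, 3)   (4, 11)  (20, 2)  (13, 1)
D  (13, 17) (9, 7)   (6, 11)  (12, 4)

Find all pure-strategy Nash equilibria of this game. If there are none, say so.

none

(A, L): Column can switch to CL (4 → 11). Not NE.
(A, CL): Column can switch to CR (11 → 18). Not NE.
(A, CR): Row can switch to B (12 → 19). Not NE.
(A, R): Row can switch to C (5 → 13). Not NE.
(B, L): Row can switch to A (7 → 18). Not NE.
(B, CL): Row can switch to A (1 → 20). Not NE.
(B, CR): Row can switch to C (19 → 20). Not NE.
(B, R): Row can switch to A (1 → 5). Not NE.
(The remaining 8 profiles each have a profitable deviation by the same check.)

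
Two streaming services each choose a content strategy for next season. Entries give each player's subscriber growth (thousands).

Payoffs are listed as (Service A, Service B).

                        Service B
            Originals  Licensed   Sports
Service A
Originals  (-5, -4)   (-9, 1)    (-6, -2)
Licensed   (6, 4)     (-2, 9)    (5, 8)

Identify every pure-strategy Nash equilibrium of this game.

(Originals, Originals): Service A can switch to Licensed (-5 → 6). Not NE.
(Originals, Licensed): Service A can switch to Licensed (-9 → -2). Not NE.
(Originals, Sports): Service A can switch to Licensed (-6 → 5). Not NE.
(Licensed, Originals): Service B can switch to Licensed (4 → 9). Not NE.
(Licensed, Licensed): Service A gets -2, best alternative -9; Service B gets 9, best alternative 8. No profitable deviation — NE.
(Licensed, Sports): Service B can switch to Licensed (8 → 9). Not NE.

The unique pure-strategy Nash equilibrium is (Licensed, Licensed).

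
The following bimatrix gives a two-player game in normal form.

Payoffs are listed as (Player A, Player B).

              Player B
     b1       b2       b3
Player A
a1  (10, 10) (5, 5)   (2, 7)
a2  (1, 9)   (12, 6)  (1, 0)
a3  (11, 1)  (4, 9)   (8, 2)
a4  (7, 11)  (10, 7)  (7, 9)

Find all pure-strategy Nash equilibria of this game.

Check each profile: it is a Nash equilibrium iff no player can strictly gain by switching unilaterally.
(a1, b1): Player A can switch to a3 (10 → 11). Not NE.
(a1, b2): Player A can switch to a2 (5 → 12). Not NE.
(a1, b3): Player A can switch to a3 (2 → 8). Not NE.
(a2, b1): Player A can switch to a1 (1 → 10). Not NE.
(a2, b2): Player B can switch to b1 (6 → 9). Not NE.
(a2, b3): Player A can switch to a1 (1 → 2). Not NE.
(The remaining 6 profiles each have a profitable deviation by the same check.)

none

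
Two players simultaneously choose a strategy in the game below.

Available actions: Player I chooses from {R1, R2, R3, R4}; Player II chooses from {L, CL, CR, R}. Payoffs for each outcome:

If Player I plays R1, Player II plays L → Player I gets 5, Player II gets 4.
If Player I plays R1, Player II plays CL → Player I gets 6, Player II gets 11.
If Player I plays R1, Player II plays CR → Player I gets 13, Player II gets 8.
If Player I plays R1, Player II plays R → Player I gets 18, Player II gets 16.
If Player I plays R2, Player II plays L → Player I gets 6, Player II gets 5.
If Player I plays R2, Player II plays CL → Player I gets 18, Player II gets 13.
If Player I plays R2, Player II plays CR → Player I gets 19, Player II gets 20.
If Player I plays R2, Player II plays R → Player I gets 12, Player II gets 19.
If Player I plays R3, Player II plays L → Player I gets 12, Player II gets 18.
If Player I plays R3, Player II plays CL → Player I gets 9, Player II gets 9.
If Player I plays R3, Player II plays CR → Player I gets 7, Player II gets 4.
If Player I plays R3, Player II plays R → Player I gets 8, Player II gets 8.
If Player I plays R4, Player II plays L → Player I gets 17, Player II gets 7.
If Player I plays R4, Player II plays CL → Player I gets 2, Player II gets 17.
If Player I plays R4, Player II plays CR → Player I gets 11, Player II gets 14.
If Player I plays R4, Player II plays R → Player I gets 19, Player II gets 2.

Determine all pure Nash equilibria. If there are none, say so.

The unique pure-strategy Nash equilibrium is (R2, CR).

Mark each player's best response to every combination of opponents' strategies; a profile where every player is best-responding is a pure Nash equilibrium.
Player I against L: payoffs 5, 6, 12, 17 → best response R4.
Player I against CL: payoffs 6, 18, 9, 2 → best response R2.
Player I against CR: payoffs 13, 19, 7, 11 → best response R2.
Player I against R: payoffs 18, 12, 8, 19 → best response R4.
Player II against R1: payoffs 4, 11, 8, 16 → best response R.
Player II against R2: payoffs 5, 13, 20, 19 → best response CR.
Player II against R3: payoffs 18, 9, 4, 8 → best response L.
Player II against R4: payoffs 7, 17, 14, 2 → best response CL.
Mutual best responses: (R2, CR).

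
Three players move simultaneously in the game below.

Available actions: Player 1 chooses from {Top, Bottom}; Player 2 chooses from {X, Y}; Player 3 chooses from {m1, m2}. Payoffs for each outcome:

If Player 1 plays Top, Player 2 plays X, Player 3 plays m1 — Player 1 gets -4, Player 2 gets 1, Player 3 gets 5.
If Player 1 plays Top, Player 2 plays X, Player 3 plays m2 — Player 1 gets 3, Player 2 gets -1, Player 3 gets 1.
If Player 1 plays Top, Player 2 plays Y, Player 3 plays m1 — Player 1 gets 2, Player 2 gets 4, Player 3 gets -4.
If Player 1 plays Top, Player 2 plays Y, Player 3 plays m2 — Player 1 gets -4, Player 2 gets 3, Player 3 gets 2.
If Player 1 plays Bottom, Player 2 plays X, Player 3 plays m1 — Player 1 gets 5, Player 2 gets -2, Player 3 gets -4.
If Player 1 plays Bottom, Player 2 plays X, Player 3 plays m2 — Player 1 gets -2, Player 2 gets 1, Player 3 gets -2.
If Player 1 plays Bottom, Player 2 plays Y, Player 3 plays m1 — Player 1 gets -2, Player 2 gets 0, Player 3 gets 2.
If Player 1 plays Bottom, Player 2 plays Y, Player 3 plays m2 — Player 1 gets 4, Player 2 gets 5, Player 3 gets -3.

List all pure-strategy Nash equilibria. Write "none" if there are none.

Player 1 against (X, m1): payoffs -4, 5 → best response Bottom.
Player 1 against (X, m2): payoffs 3, -2 → best response Top.
Player 1 against (Y, m1): payoffs 2, -2 → best response Top.
Player 1 against (Y, m2): payoffs -4, 4 → best response Bottom.
Player 2 against (Top, m1): payoffs 1, 4 → best response Y.
Player 2 against (Top, m2): payoffs -1, 3 → best response Y.
Player 2 against (Bottom, m1): payoffs -2, 0 → best response Y.
Player 2 against (Bottom, m2): payoffs 1, 5 → best response Y.
Player 3 against (Top, X): payoffs 5, 1 → best response m1.
Player 3 against (Top, Y): payoffs -4, 2 → best response m2.
Player 3 against (Bottom, X): payoffs -4, -2 → best response m2.
Player 3 against (Bottom, Y): payoffs 2, -3 → best response m1.
No profile is a mutual best response for all players.

This game has no pure Nash equilibrium.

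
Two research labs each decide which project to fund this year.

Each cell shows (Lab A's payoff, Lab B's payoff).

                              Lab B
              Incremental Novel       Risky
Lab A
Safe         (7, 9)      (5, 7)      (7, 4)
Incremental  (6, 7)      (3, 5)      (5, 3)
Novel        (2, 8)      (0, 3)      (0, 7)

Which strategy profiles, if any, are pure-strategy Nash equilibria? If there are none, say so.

(Safe, Incremental)

Lab A against Incremental: payoffs 7, 6, 2 → best response Safe.
Lab A against Novel: payoffs 5, 3, 0 → best response Safe.
Lab A against Risky: payoffs 7, 5, 0 → best response Safe.
Lab B against Safe: payoffs 9, 7, 4 → best response Incremental.
Lab B against Incremental: payoffs 7, 5, 3 → best response Incremental.
Lab B against Novel: payoffs 8, 3, 7 → best response Incremental.
Mutual best responses: (Safe, Incremental).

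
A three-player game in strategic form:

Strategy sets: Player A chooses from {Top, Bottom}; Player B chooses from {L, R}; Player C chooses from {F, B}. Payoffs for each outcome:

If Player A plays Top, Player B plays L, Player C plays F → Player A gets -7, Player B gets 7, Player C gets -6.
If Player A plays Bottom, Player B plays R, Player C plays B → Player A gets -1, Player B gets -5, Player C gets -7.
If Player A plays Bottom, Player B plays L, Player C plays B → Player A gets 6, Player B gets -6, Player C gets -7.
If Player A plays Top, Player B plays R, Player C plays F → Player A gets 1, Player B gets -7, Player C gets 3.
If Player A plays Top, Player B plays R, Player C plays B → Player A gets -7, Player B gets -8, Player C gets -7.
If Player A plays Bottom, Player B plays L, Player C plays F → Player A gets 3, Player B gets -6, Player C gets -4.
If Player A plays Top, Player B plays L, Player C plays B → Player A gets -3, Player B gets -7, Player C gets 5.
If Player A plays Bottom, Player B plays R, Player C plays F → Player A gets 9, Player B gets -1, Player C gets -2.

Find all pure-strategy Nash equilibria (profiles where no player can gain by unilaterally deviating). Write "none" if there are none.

Pure NE: (Bottom, R, F)

Player A against (L, F): payoffs -7, 3 → best response Bottom.
Player A against (L, B): payoffs -3, 6 → best response Bottom.
Player A against (R, F): payoffs 1, 9 → best response Bottom.
Player A against (R, B): payoffs -7, -1 → best response Bottom.
Player B against (Top, F): payoffs 7, -7 → best response L.
Player B against (Top, B): payoffs -7, -8 → best response L.
Player B against (Bottom, F): payoffs -6, -1 → best response R.
Player B against (Bottom, B): payoffs -6, -5 → best response R.
Player C against (Top, L): payoffs -6, 5 → best response B.
Player C against (Top, R): payoffs 3, -7 → best response F.
Player C against (Bottom, L): payoffs -4, -7 → best response F.
Player C against (Bottom, R): payoffs -2, -7 → best response F.
Mutual best responses: (Bottom, R, F).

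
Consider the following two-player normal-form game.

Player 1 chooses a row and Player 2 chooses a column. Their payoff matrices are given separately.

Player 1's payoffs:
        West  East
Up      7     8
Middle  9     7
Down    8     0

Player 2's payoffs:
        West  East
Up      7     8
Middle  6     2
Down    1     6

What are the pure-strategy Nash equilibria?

Pure-strategy Nash equilibria: (Up, East) and (Middle, West)

Player 1 against West: payoffs 7, 9, 8 → best response Middle.
Player 1 against East: payoffs 8, 7, 0 → best response Up.
Player 2 against Up: payoffs 7, 8 → best response East.
Player 2 against Middle: payoffs 6, 2 → best response West.
Player 2 against Down: payoffs 1, 6 → best response East.
Mutual best responses: (Up, East); (Middle, West).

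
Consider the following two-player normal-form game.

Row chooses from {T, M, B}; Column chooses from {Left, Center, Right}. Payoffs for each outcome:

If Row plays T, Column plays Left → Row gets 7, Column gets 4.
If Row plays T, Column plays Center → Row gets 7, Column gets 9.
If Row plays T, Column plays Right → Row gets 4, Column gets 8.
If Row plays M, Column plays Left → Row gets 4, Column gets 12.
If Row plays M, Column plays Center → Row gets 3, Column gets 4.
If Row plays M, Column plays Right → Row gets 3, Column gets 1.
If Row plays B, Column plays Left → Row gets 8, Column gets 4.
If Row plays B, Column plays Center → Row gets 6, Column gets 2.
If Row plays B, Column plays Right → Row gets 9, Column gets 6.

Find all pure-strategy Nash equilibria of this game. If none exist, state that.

Pure-strategy Nash equilibria: (T, Center); (B, Right)

Row against Left: payoffs 7, 4, 8 → best response B.
Row against Center: payoffs 7, 3, 6 → best response T.
Row against Right: payoffs 4, 3, 9 → best response B.
Column against T: payoffs 4, 9, 8 → best response Center.
Column against M: payoffs 12, 4, 1 → best response Left.
Column against B: payoffs 4, 2, 6 → best response Right.
Mutual best responses: (T, Center); (B, Right).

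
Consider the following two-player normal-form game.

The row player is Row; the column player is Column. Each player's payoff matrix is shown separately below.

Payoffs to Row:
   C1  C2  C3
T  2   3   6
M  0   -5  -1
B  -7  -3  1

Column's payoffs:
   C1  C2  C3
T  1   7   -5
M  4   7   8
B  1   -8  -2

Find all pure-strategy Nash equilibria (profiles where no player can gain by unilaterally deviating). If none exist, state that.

(T, C1): Column can switch to C2 (1 → 7). Not NE.
(T, C2): Row gets 3, best alternative -3; Column gets 7, best alternative 1. No profitable deviation — NE.
(T, C3): Column can switch to C1 (-5 → 1). Not NE.
(M, C1): Row can switch to T (0 → 2). Not NE.
(M, C2): Row can switch to T (-5 → 3). Not NE.
(M, C3): Row can switch to T (-1 → 6). Not NE.
(B, C1): Row can switch to T (-7 → 2). Not NE.
(B, C2): Row can switch to T (-3 → 3). Not NE.
(B, C3): Row can switch to T (1 → 6). Not NE.

Pure NE: (T, C2)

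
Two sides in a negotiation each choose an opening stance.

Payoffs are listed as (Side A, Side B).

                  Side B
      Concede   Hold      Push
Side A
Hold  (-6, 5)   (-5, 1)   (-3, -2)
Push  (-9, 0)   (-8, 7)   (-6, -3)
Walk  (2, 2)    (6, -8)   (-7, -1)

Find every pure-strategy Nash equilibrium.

For each strategy profile, look for a profitable unilateral deviation.
(Hold, Concede): Side A can switch to Walk (-6 → 2). Not NE.
(Hold, Hold): Side A can switch to Walk (-5 → 6). Not NE.
(Hold, Push): Side B can switch to Concede (-2 → 5). Not NE.
(Push, Concede): Side A can switch to Hold (-9 → -6). Not NE.
(Push, Hold): Side A can switch to Hold (-8 → -5). Not NE.
(Push, Push): Side A can switch to Hold (-6 → -3). Not NE.
(Walk, Concede): Side A gets 2, best alternative -6; Side B gets 2, best alternative -1. No profitable deviation — NE.
(The remaining 2 profiles each have a profitable deviation by the same check.)

The unique pure-strategy Nash equilibrium is (Walk, Concede).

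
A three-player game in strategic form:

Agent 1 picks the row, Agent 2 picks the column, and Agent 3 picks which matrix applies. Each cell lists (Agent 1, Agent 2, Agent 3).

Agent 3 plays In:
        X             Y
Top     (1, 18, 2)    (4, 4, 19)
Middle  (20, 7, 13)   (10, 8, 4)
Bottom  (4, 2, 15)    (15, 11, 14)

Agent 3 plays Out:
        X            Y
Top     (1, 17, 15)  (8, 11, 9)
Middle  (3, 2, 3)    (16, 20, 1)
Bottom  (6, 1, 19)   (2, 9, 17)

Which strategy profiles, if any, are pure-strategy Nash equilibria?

none

Agent 1 against (X, In): payoffs 1, 20, 4 → best response Middle.
Agent 1 against (X, Out): payoffs 1, 3, 6 → best response Bottom.
Agent 1 against (Y, In): payoffs 4, 10, 15 → best response Bottom.
Agent 1 against (Y, Out): payoffs 8, 16, 2 → best response Middle.
Agent 2 against (Top, In): payoffs 18, 4 → best response X.
Agent 2 against (Top, Out): payoffs 17, 11 → best response X.
Agent 2 against (Middle, In): payoffs 7, 8 → best response Y.
Agent 2 against (Middle, Out): payoffs 2, 20 → best response Y.
Agent 2 against (Bottom, In): payoffs 2, 11 → best response Y.
Agent 2 against (Bottom, Out): payoffs 1, 9 → best response Y.
Agent 3 against (Top, X): payoffs 2, 15 → best response Out.
Agent 3 against (Top, Y): payoffs 19, 9 → best response In.
Agent 3 against (Middle, X): payoffs 13, 3 → best response In.
Agent 3 against (Middle, Y): payoffs 4, 1 → best response In.
Agent 3 against (Bottom, X): payoffs 15, 19 → best response Out.
Agent 3 against (Bottom, Y): payoffs 14, 17 → best response Out.
No profile is a mutual best response for all players.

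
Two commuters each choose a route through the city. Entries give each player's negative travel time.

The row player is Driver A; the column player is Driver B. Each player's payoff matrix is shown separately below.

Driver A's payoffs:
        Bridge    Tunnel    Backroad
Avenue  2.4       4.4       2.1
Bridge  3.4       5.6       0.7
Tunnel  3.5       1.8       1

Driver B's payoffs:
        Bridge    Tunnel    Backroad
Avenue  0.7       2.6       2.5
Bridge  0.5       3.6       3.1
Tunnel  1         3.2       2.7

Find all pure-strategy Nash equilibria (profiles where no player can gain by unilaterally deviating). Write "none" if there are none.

(Avenue, Bridge): Driver A can switch to Bridge (2.4 → 3.4). Not NE.
(Avenue, Tunnel): Driver A can switch to Bridge (4.4 → 5.6). Not NE.
(Avenue, Backroad): Driver B can switch to Tunnel (2.5 → 2.6). Not NE.
(Bridge, Bridge): Driver A can switch to Tunnel (3.4 → 3.5). Not NE.
(Bridge, Tunnel): Driver A gets 5.6, best alternative 4.4; Driver B gets 3.6, best alternative 3.1. No profitable deviation — NE.
(Bridge, Backroad): Driver A can switch to Avenue (0.7 → 2.1). Not NE.
(Tunnel, Bridge): Driver B can switch to Tunnel (1 → 3.2). Not NE.
(Tunnel, Tunnel): Driver A can switch to Avenue (1.8 → 4.4). Not NE.
(Tunnel, Backroad): Driver A can switch to Avenue (1 → 2.1). Not NE.

(Bridge, Tunnel)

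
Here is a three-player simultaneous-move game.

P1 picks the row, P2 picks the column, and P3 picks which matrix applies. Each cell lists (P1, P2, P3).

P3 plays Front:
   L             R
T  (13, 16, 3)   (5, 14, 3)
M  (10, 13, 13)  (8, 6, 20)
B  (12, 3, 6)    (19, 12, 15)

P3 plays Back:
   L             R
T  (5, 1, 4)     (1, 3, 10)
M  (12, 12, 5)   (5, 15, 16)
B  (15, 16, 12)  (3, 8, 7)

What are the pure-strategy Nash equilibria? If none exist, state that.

(T, L, Front): P3 can switch to Back (3 → 4). Not NE.
(T, L, Back): P1 can switch to M (5 → 12). Not NE.
(T, R, Front): P1 can switch to M (5 → 8). Not NE.
(T, R, Back): P1 can switch to M (1 → 5). Not NE.
(M, L, Front): P1 can switch to T (10 → 13). Not NE.
(M, L, Back): P1 can switch to B (12 → 15). Not NE.
(M, R, Front): P1 can switch to B (8 → 19). Not NE.
(M, R, Back): P3 can switch to Front (16 → 20). Not NE.
(B, L, Front): P1 can switch to T (12 → 13). Not NE.
(B, L, Back): P1 gets 15, best alternative 12; P2 gets 16, best alternative 8; P3 gets 12, best alternative 6. No profitable deviation — NE.
(B, R, Front): P1 gets 19, best alternative 8; P2 gets 12, best alternative 3; P3 gets 15, best alternative 7. No profitable deviation — NE.
(B, R, Back): P1 can switch to M (3 → 5). Not NE.

(B, L, Back) and (B, R, Front)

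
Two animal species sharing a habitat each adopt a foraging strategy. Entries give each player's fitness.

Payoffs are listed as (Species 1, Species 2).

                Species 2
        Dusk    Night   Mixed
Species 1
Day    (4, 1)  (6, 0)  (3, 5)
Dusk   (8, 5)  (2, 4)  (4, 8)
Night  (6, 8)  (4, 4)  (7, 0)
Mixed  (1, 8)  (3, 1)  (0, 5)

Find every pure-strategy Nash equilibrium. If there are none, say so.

(Day, Dusk): Species 1 can switch to Dusk (4 → 8). Not NE.
(Day, Night): Species 2 can switch to Dusk (0 → 1). Not NE.
(Day, Mixed): Species 1 can switch to Dusk (3 → 4). Not NE.
(Dusk, Dusk): Species 2 can switch to Mixed (5 → 8). Not NE.
(Dusk, Night): Species 1 can switch to Day (2 → 6). Not NE.
(Dusk, Mixed): Species 1 can switch to Night (4 → 7). Not NE.
(Night, Dusk): Species 1 can switch to Dusk (6 → 8). Not NE.
(Night, Night): Species 1 can switch to Day (4 → 6). Not NE.
(The remaining 4 profiles each have a profitable deviation by the same check.)

No pure-strategy Nash equilibrium.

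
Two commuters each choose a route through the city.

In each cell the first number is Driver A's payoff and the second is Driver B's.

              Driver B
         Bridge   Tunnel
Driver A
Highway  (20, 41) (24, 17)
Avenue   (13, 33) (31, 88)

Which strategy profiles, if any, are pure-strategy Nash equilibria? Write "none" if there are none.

(Highway, Bridge): Driver A gets 20, best alternative 13; Driver B gets 41, best alternative 17. No profitable deviation — NE.
(Highway, Tunnel): Driver A can switch to Avenue (24 → 31). Not NE.
(Avenue, Bridge): Driver A can switch to Highway (13 → 20). Not NE.
(Avenue, Tunnel): Driver A gets 31, best alternative 24; Driver B gets 88, best alternative 33. No profitable deviation — NE.

(Highway, Bridge) and (Avenue, Tunnel)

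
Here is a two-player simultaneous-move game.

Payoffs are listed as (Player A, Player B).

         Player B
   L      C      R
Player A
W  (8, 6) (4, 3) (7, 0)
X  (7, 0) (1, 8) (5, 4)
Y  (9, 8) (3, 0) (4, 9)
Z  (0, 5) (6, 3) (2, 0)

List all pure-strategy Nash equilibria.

There is no pure-strategy Nash equilibrium.

Player A against L: payoffs 8, 7, 9, 0 → best response Y.
Player A against C: payoffs 4, 1, 3, 6 → best response Z.
Player A against R: payoffs 7, 5, 4, 2 → best response W.
Player B against W: payoffs 6, 3, 0 → best response L.
Player B against X: payoffs 0, 8, 4 → best response C.
Player B against Y: payoffs 8, 0, 9 → best response R.
Player B against Z: payoffs 5, 3, 0 → best response L.
No profile is a mutual best response for all players.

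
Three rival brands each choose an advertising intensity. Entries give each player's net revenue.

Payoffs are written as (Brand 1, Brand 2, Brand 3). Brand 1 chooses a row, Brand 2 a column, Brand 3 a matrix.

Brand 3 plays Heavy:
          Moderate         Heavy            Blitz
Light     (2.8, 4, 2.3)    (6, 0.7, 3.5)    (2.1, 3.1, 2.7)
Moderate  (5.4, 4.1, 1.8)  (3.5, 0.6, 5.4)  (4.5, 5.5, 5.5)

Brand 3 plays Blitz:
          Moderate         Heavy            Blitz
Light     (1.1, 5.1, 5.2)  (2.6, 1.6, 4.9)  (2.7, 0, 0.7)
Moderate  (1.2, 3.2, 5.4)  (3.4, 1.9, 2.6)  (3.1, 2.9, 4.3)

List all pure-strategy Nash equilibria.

(Moderate, Moderate, Blitz); (Moderate, Blitz, Heavy)

For each player, find the best response to each opponent profile; mutual best responses are the pure NE.
Brand 1 against (Moderate, Heavy): payoffs 2.8, 5.4 → best response Moderate.
Brand 1 against (Moderate, Blitz): payoffs 1.1, 1.2 → best response Moderate.
Brand 1 against (Heavy, Heavy): payoffs 6, 3.5 → best response Light.
Brand 1 against (Heavy, Blitz): payoffs 2.6, 3.4 → best response Moderate.
Brand 1 against (Blitz, Heavy): payoffs 2.1, 4.5 → best response Moderate.
Brand 1 against (Blitz, Blitz): payoffs 2.7, 3.1 → best response Moderate.
Brand 2 against (Light, Heavy): payoffs 4, 0.7, 3.1 → best response Moderate.
Brand 2 against (Light, Blitz): payoffs 5.1, 1.6, 0 → best response Moderate.
Brand 2 against (Moderate, Heavy): payoffs 4.1, 0.6, 5.5 → best response Blitz.
Brand 2 against (Moderate, Blitz): payoffs 3.2, 1.9, 2.9 → best response Moderate.
Brand 3 against (Light, Moderate): payoffs 2.3, 5.2 → best response Blitz.
Brand 3 against (Light, Heavy): payoffs 3.5, 4.9 → best response Blitz.
Brand 3 against (Light, Blitz): payoffs 2.7, 0.7 → best response Heavy.
Brand 3 against (Moderate, Moderate): payoffs 1.8, 5.4 → best response Blitz.
Brand 3 against (Moderate, Heavy): payoffs 5.4, 2.6 → best response Heavy.
Brand 3 against (Moderate, Blitz): payoffs 5.5, 4.3 → best response Heavy.
Mutual best responses: (Moderate, Moderate, Blitz); (Moderate, Blitz, Heavy).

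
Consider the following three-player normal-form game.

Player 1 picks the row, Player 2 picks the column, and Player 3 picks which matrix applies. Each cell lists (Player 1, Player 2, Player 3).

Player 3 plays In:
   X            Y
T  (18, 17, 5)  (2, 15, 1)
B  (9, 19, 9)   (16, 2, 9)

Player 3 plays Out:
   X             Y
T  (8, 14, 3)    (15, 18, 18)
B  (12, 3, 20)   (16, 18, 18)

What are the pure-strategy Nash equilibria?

(T, X, In) and (B, Y, Out)

Player 1 against (X, In): payoffs 18, 9 → best response T.
Player 1 against (X, Out): payoffs 8, 12 → best response B.
Player 1 against (Y, In): payoffs 2, 16 → best response B.
Player 1 against (Y, Out): payoffs 15, 16 → best response B.
Player 2 against (T, In): payoffs 17, 15 → best response X.
Player 2 against (T, Out): payoffs 14, 18 → best response Y.
Player 2 against (B, In): payoffs 19, 2 → best response X.
Player 2 against (B, Out): payoffs 3, 18 → best response Y.
Player 3 against (T, X): payoffs 5, 3 → best response In.
Player 3 against (T, Y): payoffs 1, 18 → best response Out.
Player 3 against (B, X): payoffs 9, 20 → best response Out.
Player 3 against (B, Y): payoffs 9, 18 → best response Out.
Mutual best responses: (T, X, In); (B, Y, Out).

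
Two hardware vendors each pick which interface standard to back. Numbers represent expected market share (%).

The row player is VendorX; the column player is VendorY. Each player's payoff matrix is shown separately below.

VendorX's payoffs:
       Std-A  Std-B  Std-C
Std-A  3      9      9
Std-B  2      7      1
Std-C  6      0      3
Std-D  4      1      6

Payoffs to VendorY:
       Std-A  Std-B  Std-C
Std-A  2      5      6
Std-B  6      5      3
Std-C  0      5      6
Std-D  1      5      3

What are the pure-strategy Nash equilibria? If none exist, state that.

Pure NE: (Std-A, Std-C)

Mark each player's best response to every combination of opponents' strategies; a profile where every player is best-responding is a pure Nash equilibrium.
VendorX against Std-A: payoffs 3, 2, 6, 4 → best response Std-C.
VendorX against Std-B: payoffs 9, 7, 0, 1 → best response Std-A.
VendorX against Std-C: payoffs 9, 1, 3, 6 → best response Std-A.
VendorY against Std-A: payoffs 2, 5, 6 → best response Std-C.
VendorY against Std-B: payoffs 6, 5, 3 → best response Std-A.
VendorY against Std-C: payoffs 0, 5, 6 → best response Std-C.
VendorY against Std-D: payoffs 1, 5, 3 → best response Std-B.
Mutual best responses: (Std-A, Std-C).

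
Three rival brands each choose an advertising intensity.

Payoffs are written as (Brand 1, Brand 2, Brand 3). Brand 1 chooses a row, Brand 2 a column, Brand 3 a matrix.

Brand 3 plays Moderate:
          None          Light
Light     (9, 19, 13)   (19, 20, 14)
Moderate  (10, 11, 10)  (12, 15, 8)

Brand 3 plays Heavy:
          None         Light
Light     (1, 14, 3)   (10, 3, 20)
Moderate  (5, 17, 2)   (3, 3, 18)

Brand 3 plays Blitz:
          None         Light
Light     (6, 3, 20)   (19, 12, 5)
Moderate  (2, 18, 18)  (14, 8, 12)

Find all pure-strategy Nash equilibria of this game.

Check each profile: it is a Nash equilibrium iff no player can strictly gain by switching unilaterally.
(Light, None, Moderate): Brand 1 can switch to Moderate (9 → 10). Not NE.
(Light, None, Heavy): Brand 1 can switch to Moderate (1 → 5). Not NE.
(Light, None, Blitz): Brand 2 can switch to Light (3 → 12). Not NE.
(Light, Light, Moderate): Brand 3 can switch to Heavy (14 → 20). Not NE.
(Light, Light, Heavy): Brand 2 can switch to None (3 → 14). Not NE.
(Light, Light, Blitz): Brand 3 can switch to Moderate (5 → 14). Not NE.
(Moderate, None, Moderate): Brand 2 can switch to Light (11 → 15). Not NE.
(Moderate, None, Heavy): Brand 3 can switch to Moderate (2 → 10). Not NE.
(Moderate, None, Blitz): Brand 1 can switch to Light (2 → 6). Not NE.
(Moderate, Light, Moderate): Brand 1 can switch to Light (12 → 19). Not NE.
(The remaining 2 profiles each have a profitable deviation by the same check.)

There is no pure-strategy Nash equilibrium.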